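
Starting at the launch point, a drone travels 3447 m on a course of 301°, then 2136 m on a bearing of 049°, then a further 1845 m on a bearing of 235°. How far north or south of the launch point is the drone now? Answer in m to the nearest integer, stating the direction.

Leg 1 (301°, 3447 m): east 3447 sin 301° = -2954.66, north 3447 cos 301° = 1775.34
Leg 2 (049°, 2136 m): east 2136 sin 49° = 1612.06, north 2136 cos 49° = 1401.34
Leg 3 (235°, 1845 m): east 1845 sin 235° = -1511.34, north 1845 cos 235° = -1058.25
Net north component: 2118.43 m.

2118 m north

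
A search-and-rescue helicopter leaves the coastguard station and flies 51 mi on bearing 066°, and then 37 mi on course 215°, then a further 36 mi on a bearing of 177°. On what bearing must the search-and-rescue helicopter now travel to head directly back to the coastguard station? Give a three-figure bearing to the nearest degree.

Leg 1 (066°, 51 mi): east 51 sin 66° = 46.59, north 51 cos 66° = 20.74
Leg 2 (215°, 37 mi): east 37 sin 215° = -21.22, north 37 cos 215° = -30.31
Leg 3 (177°, 36 mi): east 36 sin 177° = 1.88, north 36 cos 177° = -35.95
Net displacement: 27.25 east, -45.52 north. Direction back to start is (-27.25, 45.52): bearing = atan2(-27.25, 45.52) mod 360° = 329.09° ≈ 329°.

329°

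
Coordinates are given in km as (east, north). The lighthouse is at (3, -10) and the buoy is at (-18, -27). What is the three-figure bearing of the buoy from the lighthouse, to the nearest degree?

231°

Δeast = -18 − 3 = -21.00; Δnorth = -27 − -10 = -17.00.
Bearing = atan2(Δeast, Δnorth) mod 360° = 231.01° ≈ 231°.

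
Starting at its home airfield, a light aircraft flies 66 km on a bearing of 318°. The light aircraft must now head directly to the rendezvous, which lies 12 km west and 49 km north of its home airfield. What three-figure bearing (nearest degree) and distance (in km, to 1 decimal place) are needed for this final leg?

Leg 1 (318°, 66 km): east 66 sin 318° = -44.16, north 66 cos 318° = 49.05
Current position: (-44.16, 49.05). Target: (-12, 49). Remaining: Δeast = 32.16, Δnorth = -0.05.
Bearing = atan2(32.16, -0.05) mod 360° = 90.08°; distance = √((32.16)² + (-0.05)²) = 32.163 km.

090°, 32.2 km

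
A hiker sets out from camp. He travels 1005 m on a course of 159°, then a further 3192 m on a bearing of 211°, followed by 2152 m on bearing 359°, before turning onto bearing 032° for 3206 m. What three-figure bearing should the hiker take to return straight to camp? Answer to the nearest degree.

Leg 1 (159°, 1005 m): east 1005 sin 159° = 360.16, north 1005 cos 159° = -938.25
Leg 2 (211°, 3192 m): east 3192 sin 211° = -1644.00, north 3192 cos 211° = -2736.08
Leg 3 (359°, 2152 m): east 2152 sin 359° = -37.56, north 2152 cos 359° = 2151.67
Leg 4 (032°, 3206 m): east 3206 sin 32° = 1698.92, north 3206 cos 32° = 2718.84
Net displacement: 377.52 east, 1196.19 north. Direction back to start is (-377.52, -1196.19): bearing = atan2(-377.52, -1196.19) mod 360° = 197.52° ≈ 198°.

198°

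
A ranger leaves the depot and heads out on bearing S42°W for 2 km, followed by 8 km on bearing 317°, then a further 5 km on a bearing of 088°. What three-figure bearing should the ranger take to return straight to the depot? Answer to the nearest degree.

Leg 1 (S42°W, 2 km): east 2 sin 222° = -1.34, north 2 cos 222° = -1.49
Leg 2 (317°, 8 km): east 8 sin 317° = -5.46, north 8 cos 317° = 5.85
Leg 3 (088°, 5 km): east 5 sin 88° = 5.00, north 5 cos 88° = 0.17
Net displacement: -1.80 east, 4.54 north. Direction back to start is (1.80, -4.54): bearing = atan2(1.80, -4.54) mod 360° = 158.40° ≈ 158°.

158°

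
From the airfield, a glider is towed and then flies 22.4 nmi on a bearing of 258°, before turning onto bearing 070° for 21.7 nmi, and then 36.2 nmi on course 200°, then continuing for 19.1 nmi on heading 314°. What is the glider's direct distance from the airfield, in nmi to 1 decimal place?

33.0 nmi

Leg 1 (258°, 22.4 nmi): east 22.4 sin 258° = -21.91, north 22.4 cos 258° = -4.66
Leg 2 (070°, 21.7 nmi): east 21.7 sin 70° = 20.39, north 21.7 cos 70° = 7.42
Leg 3 (200°, 36.2 nmi): east 36.2 sin 200° = -12.38, north 36.2 cos 200° = -34.02
Leg 4 (314°, 19.1 nmi): east 19.1 sin 314° = -13.74, north 19.1 cos 314° = 13.27
Net: -27.64 east, -17.98 north. Distance = √((-27.64)² + (-17.98)²) = 32.976 nmi.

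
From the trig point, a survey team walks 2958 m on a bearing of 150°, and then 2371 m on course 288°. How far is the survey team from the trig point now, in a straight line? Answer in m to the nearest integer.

Leg 1 (150°, 2958 m): east 2958 sin 150° = 1479.00, north 2958 cos 150° = -2561.70
Leg 2 (288°, 2371 m): east 2371 sin 288° = -2254.96, north 2371 cos 288° = 732.68
Net: -775.96 east, -1829.02 north. Distance = √((-775.96)² + (-1829.02)²) = 1986.815 m.

1987 m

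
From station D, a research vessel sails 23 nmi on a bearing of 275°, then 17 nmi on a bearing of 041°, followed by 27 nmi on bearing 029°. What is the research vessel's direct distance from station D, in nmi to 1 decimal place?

38.5 nmi

Leg 1 (275°, 23 nmi): east 23 sin 275° = -22.91, north 23 cos 275° = 2.00
Leg 2 (041°, 17 nmi): east 17 sin 41° = 11.15, north 17 cos 41° = 12.83
Leg 3 (029°, 27 nmi): east 27 sin 29° = 13.09, north 27 cos 29° = 23.61
Net: 1.33 east, 38.45 north. Distance = √((1.33)² + (38.45)²) = 38.472 nmi.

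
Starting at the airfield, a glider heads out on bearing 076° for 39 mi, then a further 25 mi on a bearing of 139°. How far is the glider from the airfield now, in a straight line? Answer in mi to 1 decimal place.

55.1 mi

Leg 1 (076°, 39 mi): east 39 sin 76° = 37.84, north 39 cos 76° = 9.43
Leg 2 (139°, 25 mi): east 25 sin 139° = 16.40, north 25 cos 139° = -18.87
Net: 54.24 east, -9.43 north. Distance = √((54.24)² + (-9.43)²) = 55.057 mi.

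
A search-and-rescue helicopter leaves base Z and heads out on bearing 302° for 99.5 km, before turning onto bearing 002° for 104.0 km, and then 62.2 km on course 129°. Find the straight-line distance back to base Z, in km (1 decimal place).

Leg 1 (302°, 99.5 km): east 99.5 sin 302° = -84.38, north 99.5 cos 302° = 52.73
Leg 2 (002°, 104.0 km): east 104.0 sin 2° = 3.63, north 104.0 cos 2° = 103.94
Leg 3 (129°, 62.2 km): east 62.2 sin 129° = 48.34, north 62.2 cos 129° = -39.14
Net: -32.41 east, 117.52 north. Distance = √((-32.41)² + (117.52)²) = 121.908 km.

121.9 km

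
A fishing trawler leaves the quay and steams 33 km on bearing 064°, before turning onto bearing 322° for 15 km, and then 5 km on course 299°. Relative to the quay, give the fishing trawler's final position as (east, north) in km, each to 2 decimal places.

(16.05, 28.71)

Leg 1 (064°, 33 km): east 33 sin 64° = 29.66, north 33 cos 64° = 14.47
Leg 2 (322°, 15 km): east 15 sin 322° = -9.23, north 15 cos 322° = 11.82
Leg 3 (299°, 5 km): east 5 sin 299° = -4.37, north 5 cos 299° = 2.42
Summing: 16.05 km east, 28.71 km north → (16.05, 28.71).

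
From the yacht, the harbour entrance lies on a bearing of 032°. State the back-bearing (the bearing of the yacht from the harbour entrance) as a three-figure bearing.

212°

Back-bearing = 032° + 180° = 212°.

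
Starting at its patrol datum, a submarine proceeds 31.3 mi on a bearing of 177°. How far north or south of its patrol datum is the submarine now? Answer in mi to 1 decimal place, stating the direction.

Leg 1 (177°, 31.3 mi): east 31.3 sin 177° = 1.64, north 31.3 cos 177° = -31.26
Net north component: -31.26 mi.

31.3 mi south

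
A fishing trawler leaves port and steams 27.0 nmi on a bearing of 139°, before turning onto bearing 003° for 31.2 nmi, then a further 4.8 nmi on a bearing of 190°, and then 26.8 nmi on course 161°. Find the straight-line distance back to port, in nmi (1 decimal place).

Leg 1 (139°, 27.0 nmi): east 27.0 sin 139° = 17.71, north 27.0 cos 139° = -20.38
Leg 2 (003°, 31.2 nmi): east 31.2 sin 3° = 1.63, north 31.2 cos 3° = 31.16
Leg 3 (190°, 4.8 nmi): east 4.8 sin 190° = -0.83, north 4.8 cos 190° = -4.73
Leg 4 (161°, 26.8 nmi): east 26.8 sin 161° = 8.73, north 26.8 cos 161° = -25.34
Net: 27.24 east, -19.29 north. Distance = √((27.24)² + (-19.29)²) = 33.375 nmi.

33.4 nmi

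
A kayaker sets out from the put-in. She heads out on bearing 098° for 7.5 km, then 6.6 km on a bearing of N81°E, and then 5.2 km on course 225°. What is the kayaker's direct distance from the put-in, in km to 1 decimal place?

Leg 1 (098°, 7.5 km): east 7.5 sin 98° = 7.43, north 7.5 cos 98° = -1.04
Leg 2 (N81°E, 6.6 km): east 6.6 sin 81° = 6.52, north 6.6 cos 81° = 1.03
Leg 3 (225°, 5.2 km): east 5.2 sin 225° = -3.68, north 5.2 cos 225° = -3.68
Net: 10.27 east, -3.69 north. Distance = √((10.27)² + (-3.69)²) = 10.911 km.

10.9 km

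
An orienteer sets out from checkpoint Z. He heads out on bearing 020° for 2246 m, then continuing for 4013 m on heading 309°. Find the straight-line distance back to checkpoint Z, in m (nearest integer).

5198 m

Leg 1 (020°, 2246 m): east 2246 sin 20° = 768.18, north 2246 cos 20° = 2110.55
Leg 2 (309°, 4013 m): east 4013 sin 309° = -3118.69, north 4013 cos 309° = 2525.46
Net: -2350.51 east, 4636.01 north. Distance = √((-2350.51)² + (4636.01)²) = 5197.837 m.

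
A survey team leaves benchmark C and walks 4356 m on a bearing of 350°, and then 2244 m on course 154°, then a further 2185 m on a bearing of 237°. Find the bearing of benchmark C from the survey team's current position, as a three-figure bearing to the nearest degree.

Leg 1 (350°, 4356 m): east 4356 sin 350° = -756.41, north 4356 cos 350° = 4289.82
Leg 2 (154°, 2244 m): east 2244 sin 154° = 983.70, north 2244 cos 154° = -2016.89
Leg 3 (237°, 2185 m): east 2185 sin 237° = -1832.50, north 2185 cos 237° = -1190.04
Net displacement: -1605.20 east, 1082.89 north. Direction back to start is (1605.20, -1082.89): bearing = atan2(1605.20, -1082.89) mod 360° = 124.00° ≈ 124°.

124°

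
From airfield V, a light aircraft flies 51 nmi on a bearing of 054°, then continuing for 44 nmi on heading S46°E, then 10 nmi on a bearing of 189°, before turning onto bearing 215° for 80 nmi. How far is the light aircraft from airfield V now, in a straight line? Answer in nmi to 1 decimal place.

80.1 nmi

Leg 1 (054°, 51 nmi): east 51 sin 54° = 41.26, north 51 cos 54° = 29.98
Leg 2 (S46°E, 44 nmi): east 44 sin 134° = 31.65, north 44 cos 134° = -30.56
Leg 3 (189°, 10 nmi): east 10 sin 189° = -1.56, north 10 cos 189° = -9.88
Leg 4 (215°, 80 nmi): east 80 sin 215° = -45.89, north 80 cos 215° = -65.53
Net: 25.46 east, -76.00 north. Distance = √((25.46)² + (-76.00)²) = 80.148 nmi.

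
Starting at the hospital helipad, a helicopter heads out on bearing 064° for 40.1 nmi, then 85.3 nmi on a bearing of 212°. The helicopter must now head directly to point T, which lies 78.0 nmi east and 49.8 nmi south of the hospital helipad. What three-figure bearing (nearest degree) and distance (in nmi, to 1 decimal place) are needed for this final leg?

087°, 87.3 nmi

Leg 1 (064°, 40.1 nmi): east 40.1 sin 64° = 36.04, north 40.1 cos 64° = 17.58
Leg 2 (212°, 85.3 nmi): east 85.3 sin 212° = -45.20, north 85.3 cos 212° = -72.34
Current position: (-9.16, -54.76). Target: (78.0, -49.8). Remaining: Δeast = 87.16, Δnorth = 4.96.
Bearing = atan2(87.16, 4.96) mod 360° = 86.74°; distance = √((87.16)² + (4.96)²) = 87.301 nmi.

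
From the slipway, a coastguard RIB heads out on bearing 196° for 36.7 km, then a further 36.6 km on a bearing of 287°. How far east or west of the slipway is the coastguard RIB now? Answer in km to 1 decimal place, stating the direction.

45.1 km west

Leg 1 (196°, 36.7 km): east 36.7 sin 196° = -10.12, north 36.7 cos 196° = -35.28
Leg 2 (287°, 36.6 km): east 36.6 sin 287° = -35.00, north 36.6 cos 287° = 10.70
Net east component: -45.12 km.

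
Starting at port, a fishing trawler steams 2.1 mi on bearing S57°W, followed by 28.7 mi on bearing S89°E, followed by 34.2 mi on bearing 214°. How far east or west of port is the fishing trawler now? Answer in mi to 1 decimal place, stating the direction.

7.8 mi east

Leg 1 (S57°W, 2.1 mi): east 2.1 sin 237° = -1.76, north 2.1 cos 237° = -1.14
Leg 2 (S89°E, 28.7 mi): east 28.7 sin 91° = 28.70, north 28.7 cos 91° = -0.50
Leg 3 (214°, 34.2 mi): east 34.2 sin 214° = -19.12, north 34.2 cos 214° = -28.35
Net east component: 7.81 mi.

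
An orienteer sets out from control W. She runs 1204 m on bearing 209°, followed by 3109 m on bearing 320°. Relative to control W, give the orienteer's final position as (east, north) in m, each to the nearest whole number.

(-2582, 1329)

Leg 1 (209°, 1204 m): east 1204 sin 209° = -583.71, north 1204 cos 209° = -1053.04
Leg 2 (320°, 3109 m): east 3109 sin 320° = -1998.43, north 3109 cos 320° = 2381.63
Summing: -2582.14 m east, 1328.59 m north → (-2582, 1329).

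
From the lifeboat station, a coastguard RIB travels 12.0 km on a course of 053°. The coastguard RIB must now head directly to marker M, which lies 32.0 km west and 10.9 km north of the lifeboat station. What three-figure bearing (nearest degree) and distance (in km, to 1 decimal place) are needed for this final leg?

275°, 41.7 km

Leg 1 (053°, 12.0 km): east 12.0 sin 53° = 9.58, north 12.0 cos 53° = 7.22
Current position: (9.58, 7.22). Target: (-32.0, 10.9). Remaining: Δeast = -41.58, Δnorth = 3.68.
Bearing = atan2(-41.58, 3.68) mod 360° = 275.05°; distance = √((-41.58)² + (3.68)²) = 41.746 km.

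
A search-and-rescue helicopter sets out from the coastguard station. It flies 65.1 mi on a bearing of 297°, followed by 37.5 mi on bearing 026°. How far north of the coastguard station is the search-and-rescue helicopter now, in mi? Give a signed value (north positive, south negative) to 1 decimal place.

Leg 1 (297°, 65.1 mi): east 65.1 sin 297° = -58.00, north 65.1 cos 297° = 29.55
Leg 2 (026°, 37.5 mi): east 37.5 sin 26° = 16.44, north 37.5 cos 26° = 33.70
Net north component: 63.26 mi.

63.3 mi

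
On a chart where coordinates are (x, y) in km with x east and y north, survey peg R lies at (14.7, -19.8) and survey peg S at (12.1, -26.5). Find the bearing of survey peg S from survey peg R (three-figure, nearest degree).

Δeast = 12.1 − 14.7 = -2.60; Δnorth = -26.5 − -19.8 = -6.70.
Bearing = atan2(Δeast, Δnorth) mod 360° = 201.21° ≈ 201°.

201°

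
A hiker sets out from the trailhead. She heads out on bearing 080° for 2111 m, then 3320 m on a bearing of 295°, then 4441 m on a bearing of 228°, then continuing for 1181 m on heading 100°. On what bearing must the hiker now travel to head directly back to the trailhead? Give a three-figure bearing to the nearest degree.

065°

Leg 1 (080°, 2111 m): east 2111 sin 80° = 2078.93, north 2111 cos 80° = 366.57
Leg 2 (295°, 3320 m): east 3320 sin 295° = -3008.94, north 3320 cos 295° = 1403.09
Leg 3 (228°, 4441 m): east 4441 sin 228° = -3300.31, north 4441 cos 228° = -2971.61
Leg 4 (100°, 1181 m): east 1181 sin 100° = 1163.06, north 1181 cos 100° = -205.08
Net displacement: -3067.26 east, -1407.02 north. Direction back to start is (3067.26, 1407.02): bearing = atan2(3067.26, 1407.02) mod 360° = 65.36° ≈ 065°.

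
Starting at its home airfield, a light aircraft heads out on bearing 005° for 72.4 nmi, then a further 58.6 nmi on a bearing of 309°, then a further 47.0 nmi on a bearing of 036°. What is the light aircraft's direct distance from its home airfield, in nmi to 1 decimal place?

147.5 nmi

Leg 1 (005°, 72.4 nmi): east 72.4 sin 5° = 6.31, north 72.4 cos 5° = 72.12
Leg 2 (309°, 58.6 nmi): east 58.6 sin 309° = -45.54, north 58.6 cos 309° = 36.88
Leg 3 (036°, 47.0 nmi): east 47.0 sin 36° = 27.63, north 47.0 cos 36° = 38.02
Net: -11.60 east, 147.03 north. Distance = √((-11.60)² + (147.03)²) = 147.484 nmi.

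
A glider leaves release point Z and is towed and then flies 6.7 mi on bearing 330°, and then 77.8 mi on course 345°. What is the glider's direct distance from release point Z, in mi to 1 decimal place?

84.3 mi

Leg 1 (330°, 6.7 mi): east 6.7 sin 330° = -3.35, north 6.7 cos 330° = 5.80
Leg 2 (345°, 77.8 mi): east 77.8 sin 345° = -20.14, north 77.8 cos 345° = 75.15
Net: -23.49 east, 80.95 north. Distance = √((-23.49)² + (80.95)²) = 84.290 mi.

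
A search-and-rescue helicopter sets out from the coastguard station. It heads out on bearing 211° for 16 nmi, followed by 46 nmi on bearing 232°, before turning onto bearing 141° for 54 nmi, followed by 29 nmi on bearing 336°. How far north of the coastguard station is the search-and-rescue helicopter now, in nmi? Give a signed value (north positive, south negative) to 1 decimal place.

Leg 1 (211°, 16 nmi): east 16 sin 211° = -8.24, north 16 cos 211° = -13.71
Leg 2 (232°, 46 nmi): east 46 sin 232° = -36.25, north 46 cos 232° = -28.32
Leg 3 (141°, 54 nmi): east 54 sin 141° = 33.98, north 54 cos 141° = -41.97
Leg 4 (336°, 29 nmi): east 29 sin 336° = -11.80, north 29 cos 336° = 26.49
Net north component: -57.51 nmi.

-57.5 nmi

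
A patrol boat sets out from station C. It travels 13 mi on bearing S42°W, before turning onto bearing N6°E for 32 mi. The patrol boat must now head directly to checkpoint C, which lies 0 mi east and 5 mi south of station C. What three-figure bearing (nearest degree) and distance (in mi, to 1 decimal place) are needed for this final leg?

Leg 1 (S42°W, 13 mi): east 13 sin 222° = -8.70, north 13 cos 222° = -9.66
Leg 2 (N6°E, 32 mi): east 32 sin 6° = 3.34, north 32 cos 6° = 31.82
Current position: (-5.35, 22.16). Target: (0, -5). Remaining: Δeast = 5.35, Δnorth = -27.16.
Bearing = atan2(5.35, -27.16) mod 360° = 168.85°; distance = √((5.35)² + (-27.16)²) = 27.686 mi.

169°, 27.7 mi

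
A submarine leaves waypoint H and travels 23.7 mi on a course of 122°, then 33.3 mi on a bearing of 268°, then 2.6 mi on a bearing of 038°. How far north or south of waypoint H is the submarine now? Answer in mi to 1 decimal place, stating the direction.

11.7 mi south

Leg 1 (122°, 23.7 mi): east 23.7 sin 122° = 20.10, north 23.7 cos 122° = -12.56
Leg 2 (268°, 33.3 mi): east 33.3 sin 268° = -33.28, north 33.3 cos 268° = -1.16
Leg 3 (038°, 2.6 mi): east 2.6 sin 38° = 1.60, north 2.6 cos 38° = 2.05
Net north component: -11.67 mi.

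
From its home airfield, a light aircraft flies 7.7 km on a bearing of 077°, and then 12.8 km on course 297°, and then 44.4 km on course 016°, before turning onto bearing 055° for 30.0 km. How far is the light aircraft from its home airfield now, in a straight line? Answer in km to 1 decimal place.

Leg 1 (077°, 7.7 km): east 7.7 sin 77° = 7.50, north 7.7 cos 77° = 1.73
Leg 2 (297°, 12.8 km): east 12.8 sin 297° = -11.40, north 12.8 cos 297° = 5.81
Leg 3 (016°, 44.4 km): east 44.4 sin 16° = 12.24, north 44.4 cos 16° = 42.68
Leg 4 (055°, 30.0 km): east 30.0 sin 55° = 24.57, north 30.0 cos 55° = 17.21
Net: 32.91 east, 67.43 north. Distance = √((32.91)² + (67.43)²) = 75.033 km.

75.0 km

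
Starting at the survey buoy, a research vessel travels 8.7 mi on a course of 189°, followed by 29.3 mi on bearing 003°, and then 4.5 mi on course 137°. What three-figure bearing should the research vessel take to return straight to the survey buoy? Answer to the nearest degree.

191°

Leg 1 (189°, 8.7 mi): east 8.7 sin 189° = -1.36, north 8.7 cos 189° = -8.59
Leg 2 (003°, 29.3 mi): east 29.3 sin 3° = 1.53, north 29.3 cos 3° = 29.26
Leg 3 (137°, 4.5 mi): east 4.5 sin 137° = 3.07, north 4.5 cos 137° = -3.29
Net displacement: 3.24 east, 17.38 north. Direction back to start is (-3.24, -17.38): bearing = atan2(-3.24, -17.38) mod 360° = 190.57° ≈ 191°.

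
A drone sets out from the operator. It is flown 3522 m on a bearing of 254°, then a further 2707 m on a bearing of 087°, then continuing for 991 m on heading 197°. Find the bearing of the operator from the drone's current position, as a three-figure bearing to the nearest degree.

029°

Leg 1 (254°, 3522 m): east 3522 sin 254° = -3385.56, north 3522 cos 254° = -970.79
Leg 2 (087°, 2707 m): east 2707 sin 87° = 2703.29, north 2707 cos 87° = 141.67
Leg 3 (197°, 991 m): east 991 sin 197° = -289.74, north 991 cos 197° = -947.70
Net displacement: -972.01 east, -1776.82 north. Direction back to start is (972.01, 1776.82): bearing = atan2(972.01, 1776.82) mod 360° = 28.68° ≈ 029°.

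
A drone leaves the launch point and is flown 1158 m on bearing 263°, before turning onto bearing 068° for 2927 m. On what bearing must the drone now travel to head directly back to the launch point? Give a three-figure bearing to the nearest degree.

239°

Leg 1 (263°, 1158 m): east 1158 sin 263° = -1149.37, north 1158 cos 263° = -141.12
Leg 2 (068°, 2927 m): east 2927 sin 68° = 2713.87, north 2927 cos 68° = 1096.47
Net displacement: 1564.50 east, 955.35 north. Direction back to start is (-1564.50, -955.35): bearing = atan2(-1564.50, -955.35) mod 360° = 238.59° ≈ 239°.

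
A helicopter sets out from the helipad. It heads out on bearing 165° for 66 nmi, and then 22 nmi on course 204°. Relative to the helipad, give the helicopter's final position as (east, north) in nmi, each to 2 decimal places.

Leg 1 (165°, 66 nmi): east 66 sin 165° = 17.08, north 66 cos 165° = -63.75
Leg 2 (204°, 22 nmi): east 22 sin 204° = -8.95, north 22 cos 204° = -20.10
Summing: 8.13 nmi east, -83.85 nmi north → (8.13, -83.85).

(8.13, -83.85)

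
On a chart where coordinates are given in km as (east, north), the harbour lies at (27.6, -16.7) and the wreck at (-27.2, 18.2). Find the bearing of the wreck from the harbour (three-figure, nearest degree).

302°

Δeast = -27.2 − 27.6 = -54.80; Δnorth = 18.2 − -16.7 = 34.90.
Bearing = atan2(Δeast, Δnorth) mod 360° = 302.49° ≈ 302°.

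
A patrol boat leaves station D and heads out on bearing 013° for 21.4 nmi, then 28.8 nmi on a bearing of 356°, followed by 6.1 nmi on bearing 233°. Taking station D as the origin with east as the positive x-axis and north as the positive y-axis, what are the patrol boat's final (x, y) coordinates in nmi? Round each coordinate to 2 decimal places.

Leg 1 (013°, 21.4 nmi): east 21.4 sin 13° = 4.81, north 21.4 cos 13° = 20.85
Leg 2 (356°, 28.8 nmi): east 28.8 sin 356° = -2.01, north 28.8 cos 356° = 28.73
Leg 3 (233°, 6.1 nmi): east 6.1 sin 233° = -4.87, north 6.1 cos 233° = -3.67
Summing: -2.07 nmi east, 45.91 nmi north → (-2.07, 45.91).

(-2.07, 45.91)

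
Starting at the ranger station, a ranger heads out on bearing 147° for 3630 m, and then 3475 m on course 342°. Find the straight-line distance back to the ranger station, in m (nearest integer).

940 m

Leg 1 (147°, 3630 m): east 3630 sin 147° = 1977.04, north 3630 cos 147° = -3044.37
Leg 2 (342°, 3475 m): east 3475 sin 342° = -1073.83, north 3475 cos 342° = 3304.92
Net: 903.21 east, 260.55 north. Distance = √((903.21)² + (260.55)²) = 940.035 m.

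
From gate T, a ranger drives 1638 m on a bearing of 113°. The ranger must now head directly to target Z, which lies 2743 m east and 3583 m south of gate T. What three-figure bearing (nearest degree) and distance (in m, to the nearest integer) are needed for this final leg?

157°, 3192 m

Leg 1 (113°, 1638 m): east 1638 sin 113° = 1507.79, north 1638 cos 113° = -640.02
Current position: (1507.79, -640.02). Target: (2743, -3583). Remaining: Δeast = 1235.21, Δnorth = -2942.98.
Bearing = atan2(1235.21, -2942.98) mod 360° = 157.23°; distance = √((1235.21)² + (-2942.98)²) = 3191.692 m.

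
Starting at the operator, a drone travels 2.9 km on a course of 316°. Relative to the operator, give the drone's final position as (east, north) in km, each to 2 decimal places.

(-2.01, 2.09)

Leg 1 (316°, 2.9 km): east 2.9 sin 316° = -2.01, north 2.9 cos 316° = 2.09
Summing: -2.01 km east, 2.09 km north → (-2.01, 2.09).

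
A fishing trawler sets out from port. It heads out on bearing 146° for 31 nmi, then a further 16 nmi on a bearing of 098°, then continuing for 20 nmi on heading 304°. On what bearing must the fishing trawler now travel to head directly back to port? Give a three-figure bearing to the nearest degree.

315°

Leg 1 (146°, 31 nmi): east 31 sin 146° = 17.33, north 31 cos 146° = -25.70
Leg 2 (098°, 16 nmi): east 16 sin 98° = 15.84, north 16 cos 98° = -2.23
Leg 3 (304°, 20 nmi): east 20 sin 304° = -16.58, north 20 cos 304° = 11.18
Net displacement: 16.60 east, -16.74 north. Direction back to start is (-16.60, 16.74): bearing = atan2(-16.60, 16.74) mod 360° = 315.25° ≈ 315°.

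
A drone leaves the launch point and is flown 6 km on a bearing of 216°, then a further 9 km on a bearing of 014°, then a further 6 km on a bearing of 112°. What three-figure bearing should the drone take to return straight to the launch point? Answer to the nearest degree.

Leg 1 (216°, 6 km): east 6 sin 216° = -3.53, north 6 cos 216° = -4.85
Leg 2 (014°, 9 km): east 9 sin 14° = 2.18, north 9 cos 14° = 8.73
Leg 3 (112°, 6 km): east 6 sin 112° = 5.56, north 6 cos 112° = -2.25
Net displacement: 4.21 east, 1.63 north. Direction back to start is (-4.21, -1.63): bearing = atan2(-4.21, -1.63) mod 360° = 248.84° ≈ 249°.

249°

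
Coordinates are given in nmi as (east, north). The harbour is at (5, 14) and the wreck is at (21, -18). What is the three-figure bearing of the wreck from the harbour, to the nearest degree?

153°

Δeast = 21 − 5 = 16.00; Δnorth = -18 − 14 = -32.00.
Bearing = atan2(Δeast, Δnorth) mod 360° = 153.43° ≈ 153°.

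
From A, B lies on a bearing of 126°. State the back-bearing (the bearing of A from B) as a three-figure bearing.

306°

Back-bearing = 126° + 180° = 306°.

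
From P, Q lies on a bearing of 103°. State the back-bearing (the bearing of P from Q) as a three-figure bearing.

Back-bearing = 103° + 180° = 283°.

283°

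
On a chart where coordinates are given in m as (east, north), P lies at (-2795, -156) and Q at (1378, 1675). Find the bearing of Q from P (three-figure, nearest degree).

Δeast = 1378 − -2795 = 4173.00; Δnorth = 1675 − -156 = 1831.00.
Bearing = atan2(Δeast, Δnorth) mod 360° = 66.31° ≈ 066°.

066°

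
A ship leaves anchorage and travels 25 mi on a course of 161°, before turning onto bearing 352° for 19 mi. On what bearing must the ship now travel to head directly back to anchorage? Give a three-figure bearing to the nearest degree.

Leg 1 (161°, 25 mi): east 25 sin 161° = 8.14, north 25 cos 161° = -23.64
Leg 2 (352°, 19 mi): east 19 sin 352° = -2.64, north 19 cos 352° = 18.82
Net displacement: 5.49 east, -4.82 north. Direction back to start is (-5.49, 4.82): bearing = atan2(-5.49, 4.82) mod 360° = 311.27° ≈ 311°.

311°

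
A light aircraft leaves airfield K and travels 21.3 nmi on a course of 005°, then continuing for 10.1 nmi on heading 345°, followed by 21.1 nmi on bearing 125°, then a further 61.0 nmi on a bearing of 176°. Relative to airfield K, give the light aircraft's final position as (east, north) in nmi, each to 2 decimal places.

(20.78, -41.98)

Leg 1 (005°, 21.3 nmi): east 21.3 sin 5° = 1.86, north 21.3 cos 5° = 21.22
Leg 2 (345°, 10.1 nmi): east 10.1 sin 345° = -2.61, north 10.1 cos 345° = 9.76
Leg 3 (125°, 21.1 nmi): east 21.1 sin 125° = 17.28, north 21.1 cos 125° = -12.10
Leg 4 (176°, 61.0 nmi): east 61.0 sin 176° = 4.26, north 61.0 cos 176° = -60.85
Summing: 20.78 nmi east, -41.98 nmi north → (20.78, -41.98).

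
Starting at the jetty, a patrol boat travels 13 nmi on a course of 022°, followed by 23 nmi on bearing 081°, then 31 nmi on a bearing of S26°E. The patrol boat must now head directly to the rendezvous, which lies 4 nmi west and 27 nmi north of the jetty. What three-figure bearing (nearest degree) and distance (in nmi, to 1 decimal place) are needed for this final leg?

311°, 59.8 nmi

Leg 1 (022°, 13 nmi): east 13 sin 22° = 4.87, north 13 cos 22° = 12.05
Leg 2 (081°, 23 nmi): east 23 sin 81° = 22.72, north 23 cos 81° = 3.60
Leg 3 (S26°E, 31 nmi): east 31 sin 154° = 13.59, north 31 cos 154° = -27.86
Current position: (41.18, -12.21). Target: (-4, 27). Remaining: Δeast = -45.18, Δnorth = 39.21.
Bearing = atan2(-45.18, 39.21) mod 360° = 310.96°; distance = √((-45.18)² + (39.21)²) = 59.820 nmi.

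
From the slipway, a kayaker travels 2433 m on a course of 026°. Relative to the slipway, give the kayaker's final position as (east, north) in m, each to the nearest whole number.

Leg 1 (026°, 2433 m): east 2433 sin 26° = 1066.56, north 2433 cos 26° = 2186.77
Summing: 1066.56 m east, 2186.77 m north → (1067, 2187).

(1067, 2187)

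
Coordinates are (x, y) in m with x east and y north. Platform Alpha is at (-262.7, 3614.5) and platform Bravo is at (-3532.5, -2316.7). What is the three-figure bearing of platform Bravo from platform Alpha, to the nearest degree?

209°

Δeast = -3532.5 − -262.7 = -3269.80; Δnorth = -2316.7 − 3614.5 = -5931.20.
Bearing = atan2(Δeast, Δnorth) mod 360° = 208.87° ≈ 209°.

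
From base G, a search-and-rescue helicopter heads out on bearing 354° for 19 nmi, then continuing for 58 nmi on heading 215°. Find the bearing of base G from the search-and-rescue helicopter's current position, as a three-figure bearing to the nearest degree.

Leg 1 (354°, 19 nmi): east 19 sin 354° = -1.99, north 19 cos 354° = 18.90
Leg 2 (215°, 58 nmi): east 58 sin 215° = -33.27, north 58 cos 215° = -47.51
Net displacement: -35.25 east, -28.61 north. Direction back to start is (35.25, 28.61): bearing = atan2(35.25, 28.61) mod 360° = 50.93° ≈ 051°.

051°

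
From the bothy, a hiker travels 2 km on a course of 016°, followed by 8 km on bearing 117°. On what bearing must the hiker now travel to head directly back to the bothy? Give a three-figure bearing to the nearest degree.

283°

Leg 1 (016°, 2 km): east 2 sin 16° = 0.55, north 2 cos 16° = 1.92
Leg 2 (117°, 8 km): east 8 sin 117° = 7.13, north 8 cos 117° = -3.63
Net displacement: 7.68 east, -1.71 north. Direction back to start is (-7.68, 1.71): bearing = atan2(-7.68, 1.71) mod 360° = 282.55° ≈ 283°.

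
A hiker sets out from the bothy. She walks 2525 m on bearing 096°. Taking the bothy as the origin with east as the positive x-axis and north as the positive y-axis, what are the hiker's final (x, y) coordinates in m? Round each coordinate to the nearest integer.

Leg 1 (096°, 2525 m): east 2525 sin 96° = 2511.17, north 2525 cos 96° = -263.93
Summing: 2511.17 m east, -263.93 m north → (2511, -264).

(2511, -264)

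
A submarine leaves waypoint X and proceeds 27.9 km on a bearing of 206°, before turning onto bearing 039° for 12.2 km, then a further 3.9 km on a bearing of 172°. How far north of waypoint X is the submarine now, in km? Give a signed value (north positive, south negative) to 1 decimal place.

-19.5 km

Leg 1 (206°, 27.9 km): east 27.9 sin 206° = -12.23, north 27.9 cos 206° = -25.08
Leg 2 (039°, 12.2 km): east 12.2 sin 39° = 7.68, north 12.2 cos 39° = 9.48
Leg 3 (172°, 3.9 km): east 3.9 sin 172° = 0.54, north 3.9 cos 172° = -3.86
Net north component: -19.46 km.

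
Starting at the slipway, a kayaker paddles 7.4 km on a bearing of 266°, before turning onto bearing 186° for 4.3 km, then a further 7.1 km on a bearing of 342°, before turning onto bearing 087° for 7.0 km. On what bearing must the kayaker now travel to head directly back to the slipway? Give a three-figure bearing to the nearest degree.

Leg 1 (266°, 7.4 km): east 7.4 sin 266° = -7.38, north 7.4 cos 266° = -0.52
Leg 2 (186°, 4.3 km): east 4.3 sin 186° = -0.45, north 4.3 cos 186° = -4.28
Leg 3 (342°, 7.1 km): east 7.1 sin 342° = -2.19, north 7.1 cos 342° = 6.75
Leg 4 (087°, 7.0 km): east 7.0 sin 87° = 6.99, north 7.0 cos 87° = 0.37
Net displacement: -3.04 east, 2.33 north. Direction back to start is (3.04, -2.33): bearing = atan2(3.04, -2.33) mod 360° = 127.47° ≈ 127°.

127°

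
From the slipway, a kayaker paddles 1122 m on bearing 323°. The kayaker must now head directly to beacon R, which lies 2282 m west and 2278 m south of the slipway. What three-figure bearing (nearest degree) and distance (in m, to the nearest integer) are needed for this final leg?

Leg 1 (323°, 1122 m): east 1122 sin 323° = -675.24, north 1122 cos 323° = 896.07
Current position: (-675.24, 896.07). Target: (-2282, -2278). Remaining: Δeast = -1606.76, Δnorth = -3174.07.
Bearing = atan2(-1606.76, -3174.07) mod 360° = 206.85°; distance = √((-1606.76)² + (-3174.07)²) = 3557.584 m.

207°, 3558 m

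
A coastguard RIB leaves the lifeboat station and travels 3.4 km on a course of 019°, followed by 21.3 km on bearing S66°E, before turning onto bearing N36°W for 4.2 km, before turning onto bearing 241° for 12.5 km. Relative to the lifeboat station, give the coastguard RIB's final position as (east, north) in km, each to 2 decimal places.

Leg 1 (019°, 3.4 km): east 3.4 sin 19° = 1.11, north 3.4 cos 19° = 3.21
Leg 2 (S66°E, 21.3 km): east 21.3 sin 114° = 19.46, north 21.3 cos 114° = -8.66
Leg 3 (N36°W, 4.2 km): east 4.2 sin 324° = -2.47, north 4.2 cos 324° = 3.40
Leg 4 (241°, 12.5 km): east 12.5 sin 241° = -10.93, north 12.5 cos 241° = -6.06
Summing: 7.16 km east, -8.11 km north → (7.16, -8.11).

(7.16, -8.11)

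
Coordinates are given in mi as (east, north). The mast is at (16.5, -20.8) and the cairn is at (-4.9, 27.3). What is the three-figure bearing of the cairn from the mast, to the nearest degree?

336°

Δeast = -4.9 − 16.5 = -21.40; Δnorth = 27.3 − -20.8 = 48.10.
Bearing = atan2(Δeast, Δnorth) mod 360° = 336.02° ≈ 336°.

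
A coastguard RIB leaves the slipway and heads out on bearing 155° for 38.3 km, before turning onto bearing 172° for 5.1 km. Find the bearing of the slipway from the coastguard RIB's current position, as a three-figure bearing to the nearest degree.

Leg 1 (155°, 38.3 km): east 38.3 sin 155° = 16.19, north 38.3 cos 155° = -34.71
Leg 2 (172°, 5.1 km): east 5.1 sin 172° = 0.71, north 5.1 cos 172° = -5.05
Net displacement: 16.90 east, -39.76 north. Direction back to start is (-16.90, 39.76): bearing = atan2(-16.90, 39.76) mod 360° = 336.98° ≈ 337°.

337°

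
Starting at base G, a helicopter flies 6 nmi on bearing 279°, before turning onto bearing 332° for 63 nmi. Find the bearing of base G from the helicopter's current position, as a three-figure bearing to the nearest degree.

148°

Leg 1 (279°, 6 nmi): east 6 sin 279° = -5.93, north 6 cos 279° = 0.94
Leg 2 (332°, 63 nmi): east 63 sin 332° = -29.58, north 63 cos 332° = 55.63
Net displacement: -35.50 east, 56.56 north. Direction back to start is (35.50, -56.56): bearing = atan2(35.50, -56.56) mod 360° = 147.89° ≈ 148°.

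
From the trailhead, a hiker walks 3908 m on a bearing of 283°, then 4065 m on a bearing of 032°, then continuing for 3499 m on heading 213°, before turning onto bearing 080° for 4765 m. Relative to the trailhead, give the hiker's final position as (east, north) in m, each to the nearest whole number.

(1133, 2219)

Leg 1 (283°, 3908 m): east 3908 sin 283° = -3807.84, north 3908 cos 283° = 879.11
Leg 2 (032°, 4065 m): east 4065 sin 32° = 2154.12, north 4065 cos 32° = 3447.32
Leg 3 (213°, 3499 m): east 3499 sin 213° = -1905.69, north 3499 cos 213° = -2934.51
Leg 4 (080°, 4765 m): east 4765 sin 80° = 4692.61, north 4765 cos 80° = 827.43
Summing: 1133.20 m east, 2219.35 m north → (1133, 2219).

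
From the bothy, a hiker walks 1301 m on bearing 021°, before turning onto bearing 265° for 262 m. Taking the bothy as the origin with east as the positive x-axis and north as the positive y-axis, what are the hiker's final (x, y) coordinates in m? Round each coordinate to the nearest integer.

Leg 1 (021°, 1301 m): east 1301 sin 21° = 466.24, north 1301 cos 21° = 1214.59
Leg 2 (265°, 262 m): east 262 sin 265° = -261.00, north 262 cos 265° = -22.83
Summing: 205.23 m east, 1191.75 m north → (205, 1192).

(205, 1192)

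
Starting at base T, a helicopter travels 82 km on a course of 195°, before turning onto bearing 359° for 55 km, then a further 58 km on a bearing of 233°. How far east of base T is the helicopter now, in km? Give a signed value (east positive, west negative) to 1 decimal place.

Leg 1 (195°, 82 km): east 82 sin 195° = -21.22, north 82 cos 195° = -79.21
Leg 2 (359°, 55 km): east 55 sin 359° = -0.96, north 55 cos 359° = 54.99
Leg 3 (233°, 58 km): east 58 sin 233° = -46.32, north 58 cos 233° = -34.91
Net east component: -68.50 km.

-68.5 km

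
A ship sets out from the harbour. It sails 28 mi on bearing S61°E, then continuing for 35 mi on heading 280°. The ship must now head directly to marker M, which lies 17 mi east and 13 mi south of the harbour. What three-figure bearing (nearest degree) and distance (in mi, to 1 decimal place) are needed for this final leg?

102°, 27.5 mi

Leg 1 (S61°E, 28 mi): east 28 sin 119° = 24.49, north 28 cos 119° = -13.57
Leg 2 (280°, 35 mi): east 35 sin 280° = -34.47, north 35 cos 280° = 6.08
Current position: (-9.98, -7.50). Target: (17, -13). Remaining: Δeast = 26.98, Δnorth = -5.50.
Bearing = atan2(26.98, -5.50) mod 360° = 101.53°; distance = √((26.98)² + (-5.50)²) = 27.534 mi.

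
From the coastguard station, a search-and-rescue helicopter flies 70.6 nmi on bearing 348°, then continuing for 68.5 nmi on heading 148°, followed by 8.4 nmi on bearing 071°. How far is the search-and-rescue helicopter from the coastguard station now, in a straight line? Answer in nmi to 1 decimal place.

32.6 nmi

Leg 1 (348°, 70.6 nmi): east 70.6 sin 348° = -14.68, north 70.6 cos 348° = 69.06
Leg 2 (148°, 68.5 nmi): east 68.5 sin 148° = 36.30, north 68.5 cos 148° = -58.09
Leg 3 (071°, 8.4 nmi): east 8.4 sin 71° = 7.94, north 8.4 cos 71° = 2.73
Net: 29.56 east, 13.70 north. Distance = √((29.56)² + (13.70)²) = 32.584 nmi.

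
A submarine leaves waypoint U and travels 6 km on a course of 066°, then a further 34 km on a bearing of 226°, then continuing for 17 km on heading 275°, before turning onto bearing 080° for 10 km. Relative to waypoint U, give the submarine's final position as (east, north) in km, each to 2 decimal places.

(-26.06, -17.96)

Leg 1 (066°, 6 km): east 6 sin 66° = 5.48, north 6 cos 66° = 2.44
Leg 2 (226°, 34 km): east 34 sin 226° = -24.46, north 34 cos 226° = -23.62
Leg 3 (275°, 17 km): east 17 sin 275° = -16.94, north 17 cos 275° = 1.48
Leg 4 (080°, 10 km): east 10 sin 80° = 9.85, north 10 cos 80° = 1.74
Summing: -26.06 km east, -17.96 km north → (-26.06, -17.96).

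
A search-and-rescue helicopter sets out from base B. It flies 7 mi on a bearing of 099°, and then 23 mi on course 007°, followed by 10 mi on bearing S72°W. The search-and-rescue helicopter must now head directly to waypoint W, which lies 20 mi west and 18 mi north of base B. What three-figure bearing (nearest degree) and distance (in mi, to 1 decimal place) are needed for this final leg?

268°, 20.2 mi

Leg 1 (099°, 7 mi): east 7 sin 99° = 6.91, north 7 cos 99° = -1.10
Leg 2 (007°, 23 mi): east 23 sin 7° = 2.80, north 23 cos 7° = 22.83
Leg 3 (S72°W, 10 mi): east 10 sin 252° = -9.51, north 10 cos 252° = -3.09
Current position: (0.21, 18.64). Target: (-20, 18). Remaining: Δeast = -20.21, Δnorth = -0.64.
Bearing = atan2(-20.21, -0.64) mod 360° = 268.18°; distance = √((-20.21)² + (-0.64)²) = 20.216 mi.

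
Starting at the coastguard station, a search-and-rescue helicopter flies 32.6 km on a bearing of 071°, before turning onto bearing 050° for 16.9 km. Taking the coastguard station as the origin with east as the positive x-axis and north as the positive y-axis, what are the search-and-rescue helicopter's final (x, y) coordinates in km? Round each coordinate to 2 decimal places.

Leg 1 (071°, 32.6 km): east 32.6 sin 71° = 30.82, north 32.6 cos 71° = 10.61
Leg 2 (050°, 16.9 km): east 16.9 sin 50° = 12.95, north 16.9 cos 50° = 10.86
Summing: 43.77 km east, 21.48 km north → (43.77, 21.48).

(43.77, 21.48)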